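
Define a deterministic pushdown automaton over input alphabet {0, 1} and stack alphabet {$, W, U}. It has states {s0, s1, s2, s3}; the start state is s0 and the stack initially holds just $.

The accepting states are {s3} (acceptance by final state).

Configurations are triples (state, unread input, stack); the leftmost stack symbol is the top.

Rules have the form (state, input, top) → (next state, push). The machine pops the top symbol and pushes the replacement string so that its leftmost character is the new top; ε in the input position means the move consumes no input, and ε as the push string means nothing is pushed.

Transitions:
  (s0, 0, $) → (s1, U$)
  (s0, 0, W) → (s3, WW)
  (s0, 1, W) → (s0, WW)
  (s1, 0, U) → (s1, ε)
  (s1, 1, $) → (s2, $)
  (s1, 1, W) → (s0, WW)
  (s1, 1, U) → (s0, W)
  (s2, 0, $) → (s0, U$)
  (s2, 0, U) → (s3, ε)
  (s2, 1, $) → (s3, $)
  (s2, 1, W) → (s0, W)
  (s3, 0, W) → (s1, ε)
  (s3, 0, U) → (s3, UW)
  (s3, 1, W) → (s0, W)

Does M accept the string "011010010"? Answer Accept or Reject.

(s0, 011010010, $)
  read 0, top $: go to s1, push U$ → (s1, 11010010, U$)
  read 1, top U: go to s0, push W → (s0, 1010010, W$)
  read 1, top W: go to s0, push WW → (s0, 010010, WW$)
  read 0, top W: go to s3, push WW → (s3, 10010, WWW$)
  read 1, top W: go to s0, push W → (s0, 0010, WWW$)
  read 0, top W: go to s3, push WW → (s3, 010, WWWW$)
  read 0, top W: go to s1, push ε → (s1, 10, WWW$)
  read 1, top W: go to s0, push WW → (s0, 0, WWWW$)
  read 0, top W: go to s3, push WW → (s3, ε, WWWWW$)
All input consumed; state s3 ∈ F.

Accept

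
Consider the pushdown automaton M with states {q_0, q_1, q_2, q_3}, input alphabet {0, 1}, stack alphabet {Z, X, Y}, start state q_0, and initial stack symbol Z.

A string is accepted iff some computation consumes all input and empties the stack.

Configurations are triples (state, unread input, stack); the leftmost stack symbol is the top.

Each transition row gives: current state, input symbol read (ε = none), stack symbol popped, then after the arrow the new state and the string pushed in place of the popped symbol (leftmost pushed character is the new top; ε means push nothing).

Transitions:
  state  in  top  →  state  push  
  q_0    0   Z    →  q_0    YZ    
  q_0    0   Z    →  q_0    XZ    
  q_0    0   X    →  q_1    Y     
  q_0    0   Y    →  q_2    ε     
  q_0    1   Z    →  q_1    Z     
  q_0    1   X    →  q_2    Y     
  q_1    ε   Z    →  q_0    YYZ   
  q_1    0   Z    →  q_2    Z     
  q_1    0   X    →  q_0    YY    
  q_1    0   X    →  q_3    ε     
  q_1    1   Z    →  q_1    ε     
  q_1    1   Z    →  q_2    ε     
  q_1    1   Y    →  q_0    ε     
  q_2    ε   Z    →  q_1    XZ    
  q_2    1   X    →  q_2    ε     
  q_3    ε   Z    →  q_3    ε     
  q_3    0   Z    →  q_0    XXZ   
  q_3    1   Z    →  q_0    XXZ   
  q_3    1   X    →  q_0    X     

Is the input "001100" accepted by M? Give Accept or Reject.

One accepting computation: (q_0, 001100, Z) ⊢ (q_0, 01100, XZ) ⊢ (q_1, 1100, YZ) ⊢ (q_0, 100, Z) ⊢ (q_1, 00, Z) ⊢ (q_2, 0, Z) ⊢ (q_1, 0, XZ) ⊢ (q_3, ε, Z) ⊢ (q_3, ε, ε)
All input consumed and the stack is empty.

Accept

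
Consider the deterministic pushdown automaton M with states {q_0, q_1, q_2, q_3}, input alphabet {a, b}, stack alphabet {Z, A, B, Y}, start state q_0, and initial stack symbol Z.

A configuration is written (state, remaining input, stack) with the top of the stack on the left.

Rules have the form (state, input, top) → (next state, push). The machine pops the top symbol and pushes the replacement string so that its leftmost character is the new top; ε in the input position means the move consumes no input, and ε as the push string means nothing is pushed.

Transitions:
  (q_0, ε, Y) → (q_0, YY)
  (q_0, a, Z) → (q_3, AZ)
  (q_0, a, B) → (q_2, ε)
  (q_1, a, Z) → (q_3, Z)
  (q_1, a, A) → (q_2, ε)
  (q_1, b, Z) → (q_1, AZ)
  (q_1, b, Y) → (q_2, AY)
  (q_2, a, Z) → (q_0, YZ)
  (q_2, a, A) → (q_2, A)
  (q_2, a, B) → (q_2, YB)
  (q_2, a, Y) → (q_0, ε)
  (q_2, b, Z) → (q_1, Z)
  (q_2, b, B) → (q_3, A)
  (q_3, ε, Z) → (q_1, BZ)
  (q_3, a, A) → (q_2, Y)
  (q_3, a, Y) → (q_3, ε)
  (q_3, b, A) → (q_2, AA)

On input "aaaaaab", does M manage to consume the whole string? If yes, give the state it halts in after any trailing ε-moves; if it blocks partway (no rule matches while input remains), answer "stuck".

stuck

(q_0, aaaaaab, Z) ⊢ (q_3, aaaaab, AZ) ⊢ (q_2, aaaab, YZ) ⊢ (q_0, aaab, Z) ⊢ (q_3, aab, AZ) ⊢ (q_2, ab, YZ) ⊢ (q_0, b, Z)
No transition for (q_0, b, top Z); M blocks with input b remaining.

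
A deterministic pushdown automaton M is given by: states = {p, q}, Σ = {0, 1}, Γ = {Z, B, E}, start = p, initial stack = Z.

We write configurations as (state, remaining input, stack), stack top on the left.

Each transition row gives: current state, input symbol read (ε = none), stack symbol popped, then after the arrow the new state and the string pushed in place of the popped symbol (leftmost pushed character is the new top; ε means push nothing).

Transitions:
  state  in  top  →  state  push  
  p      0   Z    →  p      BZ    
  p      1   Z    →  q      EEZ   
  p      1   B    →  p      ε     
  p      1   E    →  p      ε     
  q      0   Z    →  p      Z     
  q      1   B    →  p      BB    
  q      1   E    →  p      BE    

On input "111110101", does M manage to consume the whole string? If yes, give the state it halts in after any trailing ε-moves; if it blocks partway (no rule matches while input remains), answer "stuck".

p

(p, 111110101, Z)
  read 1, top Z: go to q, push EEZ → (q, 11110101, EEZ)
  read 1, top E: go to p, push BE → (p, 1110101, BEEZ)
  read 1, top B: go to p, push ε → (p, 110101, EEZ)
  read 1, top E: go to p, push ε → (p, 10101, EZ)
  read 1, top E: go to p, push ε → (p, 0101, Z)
  read 0, top Z: go to p, push BZ → (p, 101, BZ)
  read 1, top B: go to p, push ε → (p, 01, Z)
  read 0, top Z: go to p, push BZ → (p, 1, BZ)
  read 1, top B: go to p, push ε → (p, ε, Z)
All input consumed; M is in state p.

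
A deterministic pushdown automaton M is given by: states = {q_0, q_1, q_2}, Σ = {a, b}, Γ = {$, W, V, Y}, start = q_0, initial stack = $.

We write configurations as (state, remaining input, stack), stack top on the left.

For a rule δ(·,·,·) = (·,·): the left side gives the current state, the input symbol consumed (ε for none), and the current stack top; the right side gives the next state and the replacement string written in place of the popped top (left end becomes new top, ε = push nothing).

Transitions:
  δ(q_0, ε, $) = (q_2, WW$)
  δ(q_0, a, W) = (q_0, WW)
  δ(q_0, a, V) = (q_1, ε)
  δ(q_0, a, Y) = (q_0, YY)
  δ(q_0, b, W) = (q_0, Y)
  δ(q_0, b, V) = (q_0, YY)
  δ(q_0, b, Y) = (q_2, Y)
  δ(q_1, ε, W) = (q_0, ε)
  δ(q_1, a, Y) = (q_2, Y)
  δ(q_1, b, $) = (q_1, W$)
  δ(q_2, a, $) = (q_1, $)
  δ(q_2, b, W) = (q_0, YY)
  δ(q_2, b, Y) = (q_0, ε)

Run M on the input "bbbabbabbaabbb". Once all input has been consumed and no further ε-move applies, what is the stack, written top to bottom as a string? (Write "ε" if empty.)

(q_0, bbbabbabbaabbb, $) ⊢ (q_2, bbbabbabbaabbb, WW$) ⊢ (q_0, bbabbabbaabbb, YYW$) ⊢ (q_2, babbabbaabbb, YYW$) ⊢ (q_0, abbabbaabbb, YW$) ⊢ (q_0, bbabbaabbb, YYW$) ⊢ (q_2, babbaabbb, YYW$) ⊢ (q_0, abbaabbb, YW$) ⊢ (q_0, bbaabbb, YYW$) ⊢ (q_2, baabbb, YYW$) ⊢ (q_0, aabbb, YW$) ⊢ (q_0, abbb, YYW$) ⊢ (q_0, bbb, YYYW$) ⊢ (q_2, bb, YYYW$) ⊢ (q_0, b, YYW$) ⊢ (q_2, ε, YYW$)
All input consumed in state q_2 with stack YYW$.

YYW$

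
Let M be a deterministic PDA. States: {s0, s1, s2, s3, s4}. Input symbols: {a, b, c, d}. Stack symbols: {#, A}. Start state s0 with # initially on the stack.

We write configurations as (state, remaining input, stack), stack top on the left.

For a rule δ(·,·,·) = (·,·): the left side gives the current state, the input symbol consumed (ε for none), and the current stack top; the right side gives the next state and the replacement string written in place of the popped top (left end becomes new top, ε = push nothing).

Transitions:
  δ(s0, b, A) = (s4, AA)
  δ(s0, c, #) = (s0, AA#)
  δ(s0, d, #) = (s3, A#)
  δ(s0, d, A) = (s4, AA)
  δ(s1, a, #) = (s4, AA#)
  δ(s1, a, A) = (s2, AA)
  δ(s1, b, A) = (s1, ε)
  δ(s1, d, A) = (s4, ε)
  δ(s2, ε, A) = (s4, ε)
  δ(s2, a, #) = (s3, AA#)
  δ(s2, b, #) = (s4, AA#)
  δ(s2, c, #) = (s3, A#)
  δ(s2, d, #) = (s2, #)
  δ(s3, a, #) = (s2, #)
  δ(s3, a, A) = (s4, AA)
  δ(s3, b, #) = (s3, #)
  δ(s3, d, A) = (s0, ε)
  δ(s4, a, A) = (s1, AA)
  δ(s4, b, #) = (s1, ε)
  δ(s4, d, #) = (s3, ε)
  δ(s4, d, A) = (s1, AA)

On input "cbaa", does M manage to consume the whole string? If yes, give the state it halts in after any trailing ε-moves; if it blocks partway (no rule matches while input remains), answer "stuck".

(s0, cbaa, #) ⊢ (s0, baa, AA#) ⊢ (s4, aa, AAA#) ⊢ (s1, a, AAAA#) ⊢ (s2, ε, AAAAA#) ⊢ (s4, ε, AAAA#)
All input consumed; M is in state s4.

s4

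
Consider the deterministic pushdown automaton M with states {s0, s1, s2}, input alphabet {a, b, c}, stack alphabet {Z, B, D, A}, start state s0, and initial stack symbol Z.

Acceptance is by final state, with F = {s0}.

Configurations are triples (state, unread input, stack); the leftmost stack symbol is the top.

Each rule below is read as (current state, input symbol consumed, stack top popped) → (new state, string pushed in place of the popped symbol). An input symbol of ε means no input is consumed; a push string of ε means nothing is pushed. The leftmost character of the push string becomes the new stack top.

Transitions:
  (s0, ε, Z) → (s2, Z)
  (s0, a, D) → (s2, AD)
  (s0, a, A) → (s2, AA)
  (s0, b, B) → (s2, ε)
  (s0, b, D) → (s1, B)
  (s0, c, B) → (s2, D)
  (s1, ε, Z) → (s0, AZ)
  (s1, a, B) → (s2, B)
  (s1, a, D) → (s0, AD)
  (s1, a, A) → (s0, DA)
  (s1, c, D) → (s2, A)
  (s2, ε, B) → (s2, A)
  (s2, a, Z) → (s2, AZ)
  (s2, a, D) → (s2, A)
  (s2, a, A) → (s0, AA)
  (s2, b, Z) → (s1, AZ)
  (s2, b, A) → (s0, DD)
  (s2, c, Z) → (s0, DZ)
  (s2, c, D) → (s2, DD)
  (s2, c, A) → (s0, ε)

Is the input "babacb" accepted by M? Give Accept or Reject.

(s0, babacb, Z)
  ε-move, top Z: go to s2, push Z → (s2, babacb, Z)
  read b, top Z: go to s1, push AZ → (s1, abacb, AZ)
  read a, top A: go to s0, push DA → (s0, bacb, DAZ)
  read b, top D: go to s1, push B → (s1, acb, BAZ)
  read a, top B: go to s2, push B → (s2, cb, BAZ)
  ε-move, top B: go to s2, push A → (s2, cb, AAZ)
  read c, top A: go to s0, push ε → (s0, b, AZ)
No transition applies at (s0, b, AZ); input not fully consumed.

Reject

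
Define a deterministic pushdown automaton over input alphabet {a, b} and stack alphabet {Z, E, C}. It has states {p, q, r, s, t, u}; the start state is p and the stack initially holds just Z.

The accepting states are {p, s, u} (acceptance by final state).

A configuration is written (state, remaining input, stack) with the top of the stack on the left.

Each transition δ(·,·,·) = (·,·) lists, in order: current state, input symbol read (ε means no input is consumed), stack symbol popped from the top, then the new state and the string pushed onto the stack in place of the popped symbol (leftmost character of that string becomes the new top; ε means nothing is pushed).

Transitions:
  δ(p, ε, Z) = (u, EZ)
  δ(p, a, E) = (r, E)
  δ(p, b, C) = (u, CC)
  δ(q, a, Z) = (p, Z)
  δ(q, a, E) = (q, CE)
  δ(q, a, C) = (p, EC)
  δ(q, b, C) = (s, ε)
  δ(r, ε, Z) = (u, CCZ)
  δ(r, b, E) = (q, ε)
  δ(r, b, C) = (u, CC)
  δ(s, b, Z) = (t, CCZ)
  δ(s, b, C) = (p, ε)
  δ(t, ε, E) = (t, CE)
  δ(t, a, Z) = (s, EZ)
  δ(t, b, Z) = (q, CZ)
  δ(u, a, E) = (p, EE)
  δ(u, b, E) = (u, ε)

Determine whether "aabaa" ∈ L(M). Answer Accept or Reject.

Accept

(p, aabaa, Z) ⊢ (u, aabaa, EZ) ⊢ (p, abaa, EEZ) ⊢ (r, baa, EEZ) ⊢ (q, aa, EZ) ⊢ (q, a, CEZ) ⊢ (p, ε, ECEZ)
All input consumed; state p ∈ F.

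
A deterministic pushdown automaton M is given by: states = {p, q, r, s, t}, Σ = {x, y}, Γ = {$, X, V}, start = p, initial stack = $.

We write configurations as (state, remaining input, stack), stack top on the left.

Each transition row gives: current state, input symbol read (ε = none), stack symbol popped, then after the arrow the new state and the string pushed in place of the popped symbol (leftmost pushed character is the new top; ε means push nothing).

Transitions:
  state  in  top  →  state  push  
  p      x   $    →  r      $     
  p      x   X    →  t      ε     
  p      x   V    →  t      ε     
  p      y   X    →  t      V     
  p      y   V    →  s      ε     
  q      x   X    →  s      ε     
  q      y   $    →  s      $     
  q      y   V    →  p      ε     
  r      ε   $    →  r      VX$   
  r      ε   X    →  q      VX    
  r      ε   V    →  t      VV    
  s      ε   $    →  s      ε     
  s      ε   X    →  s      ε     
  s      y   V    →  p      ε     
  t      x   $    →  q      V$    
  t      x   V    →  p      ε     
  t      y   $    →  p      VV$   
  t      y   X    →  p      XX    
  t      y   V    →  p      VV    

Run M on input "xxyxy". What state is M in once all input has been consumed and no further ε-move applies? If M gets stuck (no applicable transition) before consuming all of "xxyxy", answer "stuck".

stuck

(p, xxyxy, $)
  read x, top $: go to r, push $ → (r, xyxy, $)
  ε-move, top $: go to r, push VX$ → (r, xyxy, VX$)
  ε-move, top V: go to t, push VV → (t, xyxy, VVX$)
  read x, top V: go to p, push ε → (p, yxy, VX$)
  read y, top V: go to s, push ε → (s, xy, X$)
  ε-move, top X: go to s, push ε → (s, xy, $)
  ε-move, top $: go to s, push ε → (s, xy, ε)
No transition for (s, x, top ε); M blocks with input xy remaining.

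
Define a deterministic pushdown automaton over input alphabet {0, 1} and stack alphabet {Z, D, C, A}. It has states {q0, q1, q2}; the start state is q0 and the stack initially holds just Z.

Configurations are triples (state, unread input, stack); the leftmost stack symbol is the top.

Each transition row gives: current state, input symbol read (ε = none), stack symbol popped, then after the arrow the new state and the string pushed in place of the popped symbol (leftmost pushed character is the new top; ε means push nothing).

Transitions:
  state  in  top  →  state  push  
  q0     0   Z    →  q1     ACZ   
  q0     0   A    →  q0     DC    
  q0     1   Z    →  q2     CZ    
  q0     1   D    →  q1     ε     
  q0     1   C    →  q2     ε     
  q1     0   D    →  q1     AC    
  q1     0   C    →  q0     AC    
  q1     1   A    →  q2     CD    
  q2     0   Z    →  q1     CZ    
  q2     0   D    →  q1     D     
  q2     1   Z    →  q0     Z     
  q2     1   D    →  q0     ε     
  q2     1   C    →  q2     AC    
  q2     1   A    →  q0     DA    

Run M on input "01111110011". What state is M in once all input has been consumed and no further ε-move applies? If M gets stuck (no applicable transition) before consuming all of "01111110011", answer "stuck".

stuck

(q0, 01111110011, Z)
  read 0, top Z: go to q1, push ACZ → (q1, 1111110011, ACZ)
  read 1, top A: go to q2, push CD → (q2, 111110011, CDCZ)
  read 1, top C: go to q2, push AC → (q2, 11110011, ACDCZ)
  read 1, top A: go to q0, push DA → (q0, 1110011, DACDCZ)
  read 1, top D: go to q1, push ε → (q1, 110011, ACDCZ)
  read 1, top A: go to q2, push CD → (q2, 10011, CDCDCZ)
  read 1, top C: go to q2, push AC → (q2, 0011, ACDCDCZ)
No transition for (q2, 0, top A); M blocks with input 0011 remaining.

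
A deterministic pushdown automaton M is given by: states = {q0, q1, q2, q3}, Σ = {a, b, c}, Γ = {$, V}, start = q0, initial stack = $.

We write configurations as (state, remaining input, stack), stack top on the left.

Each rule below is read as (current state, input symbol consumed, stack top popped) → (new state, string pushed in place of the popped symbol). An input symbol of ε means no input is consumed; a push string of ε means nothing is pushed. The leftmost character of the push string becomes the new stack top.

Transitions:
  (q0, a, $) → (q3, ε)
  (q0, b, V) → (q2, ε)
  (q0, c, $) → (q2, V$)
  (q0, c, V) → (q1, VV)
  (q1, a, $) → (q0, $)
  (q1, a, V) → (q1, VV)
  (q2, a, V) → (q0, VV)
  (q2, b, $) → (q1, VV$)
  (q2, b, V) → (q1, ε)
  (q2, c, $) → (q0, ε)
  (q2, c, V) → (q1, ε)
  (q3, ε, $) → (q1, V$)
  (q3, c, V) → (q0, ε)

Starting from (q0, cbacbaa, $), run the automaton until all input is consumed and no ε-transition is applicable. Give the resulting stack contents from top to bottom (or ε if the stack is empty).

ε

(q0, cbacbaa, $) ⊢ (q2, bacbaa, V$) ⊢ (q1, acbaa, $) ⊢ (q0, cbaa, $) ⊢ (q2, baa, V$) ⊢ (q1, aa, $) ⊢ (q0, a, $) ⊢ (q3, ε, ε)
All input consumed in state q3 with stack ε.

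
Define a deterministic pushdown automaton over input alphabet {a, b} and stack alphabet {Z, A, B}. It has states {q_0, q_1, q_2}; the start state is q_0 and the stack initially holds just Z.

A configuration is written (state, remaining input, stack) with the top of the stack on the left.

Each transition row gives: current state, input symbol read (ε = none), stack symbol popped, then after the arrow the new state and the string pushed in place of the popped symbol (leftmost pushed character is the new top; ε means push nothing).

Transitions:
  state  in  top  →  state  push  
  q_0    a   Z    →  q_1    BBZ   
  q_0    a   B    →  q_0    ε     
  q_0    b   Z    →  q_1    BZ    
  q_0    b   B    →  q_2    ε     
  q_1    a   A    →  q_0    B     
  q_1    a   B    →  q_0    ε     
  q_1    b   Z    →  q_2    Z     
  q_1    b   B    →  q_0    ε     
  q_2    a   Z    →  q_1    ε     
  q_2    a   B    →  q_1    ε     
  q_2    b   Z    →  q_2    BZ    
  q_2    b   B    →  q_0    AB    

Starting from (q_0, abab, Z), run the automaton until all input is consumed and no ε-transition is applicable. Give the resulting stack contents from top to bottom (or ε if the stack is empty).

(q_0, abab, Z)
  read a, top Z: go to q_1, push BBZ → (q_1, bab, BBZ)
  read b, top B: go to q_0, push ε → (q_0, ab, BZ)
  read a, top B: go to q_0, push ε → (q_0, b, Z)
  read b, top Z: go to q_1, push BZ → (q_1, ε, BZ)
All input consumed in state q_1 with stack BZ.

BZ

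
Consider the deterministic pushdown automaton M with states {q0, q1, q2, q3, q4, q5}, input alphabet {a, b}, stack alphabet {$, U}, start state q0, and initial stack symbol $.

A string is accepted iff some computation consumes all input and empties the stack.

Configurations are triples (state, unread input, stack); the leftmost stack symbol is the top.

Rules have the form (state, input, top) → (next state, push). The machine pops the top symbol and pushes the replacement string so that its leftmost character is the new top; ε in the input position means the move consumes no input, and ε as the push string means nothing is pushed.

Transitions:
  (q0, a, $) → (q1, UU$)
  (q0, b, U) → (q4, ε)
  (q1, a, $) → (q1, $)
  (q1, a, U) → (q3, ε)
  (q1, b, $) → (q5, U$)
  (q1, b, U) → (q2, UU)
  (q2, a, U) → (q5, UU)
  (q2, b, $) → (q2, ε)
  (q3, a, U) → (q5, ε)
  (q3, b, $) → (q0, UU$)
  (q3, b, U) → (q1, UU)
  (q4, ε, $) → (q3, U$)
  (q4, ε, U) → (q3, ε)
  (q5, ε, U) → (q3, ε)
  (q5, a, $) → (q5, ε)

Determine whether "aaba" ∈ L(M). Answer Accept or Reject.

(q0, aaba, $)
  read a, top $: go to q1, push UU$ → (q1, aba, UU$)
  read a, top U: go to q3, push ε → (q3, ba, U$)
  read b, top U: go to q1, push UU → (q1, a, UU$)
  read a, top U: go to q3, push ε → (q3, ε, U$)
All input consumed; stack is U$, not empty, and no further ε-move applies.

Reject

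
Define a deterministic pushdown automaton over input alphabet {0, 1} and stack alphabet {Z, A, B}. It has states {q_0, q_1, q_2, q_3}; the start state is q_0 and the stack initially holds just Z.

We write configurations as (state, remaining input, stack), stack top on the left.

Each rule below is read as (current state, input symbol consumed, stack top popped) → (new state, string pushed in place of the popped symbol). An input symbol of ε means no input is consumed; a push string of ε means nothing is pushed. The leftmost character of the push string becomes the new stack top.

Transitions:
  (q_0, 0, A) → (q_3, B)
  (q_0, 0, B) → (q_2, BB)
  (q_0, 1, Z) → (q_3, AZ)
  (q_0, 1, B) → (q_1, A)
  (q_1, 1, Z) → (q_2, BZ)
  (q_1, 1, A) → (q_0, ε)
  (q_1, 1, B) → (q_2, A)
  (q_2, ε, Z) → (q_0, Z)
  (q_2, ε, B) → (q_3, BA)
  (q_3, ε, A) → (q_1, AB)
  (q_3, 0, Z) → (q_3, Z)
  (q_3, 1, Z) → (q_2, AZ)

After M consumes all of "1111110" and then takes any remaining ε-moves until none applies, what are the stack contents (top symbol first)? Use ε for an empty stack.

BABZ

(q_0, 1111110, Z)
  read 1, top Z: go to q_3, push AZ → (q_3, 111110, AZ)
  ε-move, top A: go to q_1, push AB → (q_1, 111110, ABZ)
  read 1, top A: go to q_0, push ε → (q_0, 11110, BZ)
  read 1, top B: go to q_1, push A → (q_1, 1110, AZ)
  read 1, top A: go to q_0, push ε → (q_0, 110, Z)
  read 1, top Z: go to q_3, push AZ → (q_3, 10, AZ)
  ε-move, top A: go to q_1, push AB → (q_1, 10, ABZ)
  read 1, top A: go to q_0, push ε → (q_0, 0, BZ)
  read 0, top B: go to q_2, push BB → (q_2, ε, BBZ)
  ε-move, top B: go to q_3, push BA → (q_3, ε, BABZ)
All input consumed in state q_3 with stack BABZ.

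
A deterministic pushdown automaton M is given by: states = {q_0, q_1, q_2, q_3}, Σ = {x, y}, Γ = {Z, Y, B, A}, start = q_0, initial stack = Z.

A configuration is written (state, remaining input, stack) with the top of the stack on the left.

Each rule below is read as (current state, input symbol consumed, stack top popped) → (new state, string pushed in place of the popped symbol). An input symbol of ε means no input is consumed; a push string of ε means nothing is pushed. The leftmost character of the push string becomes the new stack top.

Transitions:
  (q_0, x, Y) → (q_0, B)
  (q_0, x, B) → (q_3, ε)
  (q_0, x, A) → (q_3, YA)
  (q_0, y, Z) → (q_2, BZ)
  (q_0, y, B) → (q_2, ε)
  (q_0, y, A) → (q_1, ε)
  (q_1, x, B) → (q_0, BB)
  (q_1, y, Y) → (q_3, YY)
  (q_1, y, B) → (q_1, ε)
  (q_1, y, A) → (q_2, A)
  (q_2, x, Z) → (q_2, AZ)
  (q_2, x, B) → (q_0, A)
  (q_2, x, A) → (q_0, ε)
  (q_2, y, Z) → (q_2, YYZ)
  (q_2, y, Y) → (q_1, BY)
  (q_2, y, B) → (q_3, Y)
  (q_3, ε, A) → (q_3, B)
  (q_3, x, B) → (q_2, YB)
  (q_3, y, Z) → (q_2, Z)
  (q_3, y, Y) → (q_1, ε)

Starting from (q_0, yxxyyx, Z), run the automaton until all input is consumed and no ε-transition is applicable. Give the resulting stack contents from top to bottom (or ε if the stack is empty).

(q_0, yxxyyx, Z) ⊢ (q_2, xxyyx, BZ) ⊢ (q_0, xyyx, AZ) ⊢ (q_3, yyx, YAZ) ⊢ (q_1, yx, AZ) ⊢ (q_2, x, AZ) ⊢ (q_0, ε, Z)
All input consumed in state q_0 with stack Z.

Z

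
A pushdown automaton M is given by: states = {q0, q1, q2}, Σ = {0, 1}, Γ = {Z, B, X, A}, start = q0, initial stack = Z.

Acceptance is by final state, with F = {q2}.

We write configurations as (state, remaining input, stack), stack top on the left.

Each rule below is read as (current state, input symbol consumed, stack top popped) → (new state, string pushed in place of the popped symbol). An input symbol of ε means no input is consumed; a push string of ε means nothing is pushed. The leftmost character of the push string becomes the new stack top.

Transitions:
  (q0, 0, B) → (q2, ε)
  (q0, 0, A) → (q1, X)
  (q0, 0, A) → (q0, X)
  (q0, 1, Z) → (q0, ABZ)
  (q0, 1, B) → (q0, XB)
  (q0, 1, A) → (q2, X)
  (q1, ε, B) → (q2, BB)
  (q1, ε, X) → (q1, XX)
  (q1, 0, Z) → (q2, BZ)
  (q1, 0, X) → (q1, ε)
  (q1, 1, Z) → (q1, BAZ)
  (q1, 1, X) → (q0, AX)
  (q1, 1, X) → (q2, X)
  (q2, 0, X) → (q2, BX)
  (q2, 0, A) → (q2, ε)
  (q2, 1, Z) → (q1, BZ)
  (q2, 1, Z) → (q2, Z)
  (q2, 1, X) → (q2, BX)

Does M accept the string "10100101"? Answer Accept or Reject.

One accepting computation: (q0, 10100101, Z) ⊢ (q0, 0100101, ABZ) ⊢ (q1, 100101, XBZ) ⊢ (q0, 00101, AXBZ) ⊢ (q1, 0101, XXBZ) ⊢ (q1, 101, XBZ) ⊢ (q0, 01, AXBZ) ⊢ (q1, 1, XXBZ) ⊢ (q2, ε, XXBZ)
All input consumed and state q2 ∈ F.

Accept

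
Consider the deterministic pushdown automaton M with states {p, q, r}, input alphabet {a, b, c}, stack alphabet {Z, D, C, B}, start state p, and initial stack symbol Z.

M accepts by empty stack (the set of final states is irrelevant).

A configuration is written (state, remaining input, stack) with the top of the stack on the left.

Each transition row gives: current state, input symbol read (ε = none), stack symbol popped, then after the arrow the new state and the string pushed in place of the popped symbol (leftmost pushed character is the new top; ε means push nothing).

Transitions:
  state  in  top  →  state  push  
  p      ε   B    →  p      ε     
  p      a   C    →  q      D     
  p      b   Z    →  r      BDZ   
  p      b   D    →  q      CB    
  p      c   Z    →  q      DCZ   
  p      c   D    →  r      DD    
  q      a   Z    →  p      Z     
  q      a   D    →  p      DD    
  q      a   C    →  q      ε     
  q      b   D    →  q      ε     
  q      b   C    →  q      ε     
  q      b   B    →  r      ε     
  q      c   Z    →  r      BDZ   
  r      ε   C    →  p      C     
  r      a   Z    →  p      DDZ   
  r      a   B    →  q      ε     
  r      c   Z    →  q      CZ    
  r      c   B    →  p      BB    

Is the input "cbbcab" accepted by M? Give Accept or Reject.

(p, cbbcab, Z)
  read c, top Z: go to q, push DCZ → (q, bbcab, DCZ)
  read b, top D: go to q, push ε → (q, bcab, CZ)
  read b, top C: go to q, push ε → (q, cab, Z)
  read c, top Z: go to r, push BDZ → (r, ab, BDZ)
  read a, top B: go to q, push ε → (q, b, DZ)
  read b, top D: go to q, push ε → (q, ε, Z)
All input consumed; stack is Z, not empty, and no further ε-move applies.

Reject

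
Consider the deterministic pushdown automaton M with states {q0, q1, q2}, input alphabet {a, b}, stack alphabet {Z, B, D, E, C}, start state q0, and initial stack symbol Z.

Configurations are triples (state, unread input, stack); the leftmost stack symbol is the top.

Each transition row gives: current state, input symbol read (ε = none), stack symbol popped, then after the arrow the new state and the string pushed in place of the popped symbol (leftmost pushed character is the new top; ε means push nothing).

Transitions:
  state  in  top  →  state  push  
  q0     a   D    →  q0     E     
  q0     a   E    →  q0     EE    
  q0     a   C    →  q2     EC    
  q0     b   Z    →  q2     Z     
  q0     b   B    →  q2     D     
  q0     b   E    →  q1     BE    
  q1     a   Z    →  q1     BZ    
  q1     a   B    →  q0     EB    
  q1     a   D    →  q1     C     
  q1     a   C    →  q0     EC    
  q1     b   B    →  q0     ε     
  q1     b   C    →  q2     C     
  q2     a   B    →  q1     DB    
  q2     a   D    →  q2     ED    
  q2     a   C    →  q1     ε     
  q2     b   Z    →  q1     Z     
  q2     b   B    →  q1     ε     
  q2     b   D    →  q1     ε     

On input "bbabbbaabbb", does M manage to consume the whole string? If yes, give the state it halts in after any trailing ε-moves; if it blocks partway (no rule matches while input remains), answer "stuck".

(q0, bbabbbaabbb, Z)
  read b, top Z: go to q2, push Z → (q2, babbbaabbb, Z)
  read b, top Z: go to q1, push Z → (q1, abbbaabbb, Z)
  read a, top Z: go to q1, push BZ → (q1, bbbaabbb, BZ)
  read b, top B: go to q0, push ε → (q0, bbaabbb, Z)
  read b, top Z: go to q2, push Z → (q2, baabbb, Z)
  read b, top Z: go to q1, push Z → (q1, aabbb, Z)
  read a, top Z: go to q1, push BZ → (q1, abbb, BZ)
  read a, top B: go to q0, push EB → (q0, bbb, EBZ)
  read b, top E: go to q1, push BE → (q1, bb, BEBZ)
  read b, top B: go to q0, push ε → (q0, b, EBZ)
  read b, top E: go to q1, push BE → (q1, ε, BEBZ)
All input consumed; M is in state q1.

q1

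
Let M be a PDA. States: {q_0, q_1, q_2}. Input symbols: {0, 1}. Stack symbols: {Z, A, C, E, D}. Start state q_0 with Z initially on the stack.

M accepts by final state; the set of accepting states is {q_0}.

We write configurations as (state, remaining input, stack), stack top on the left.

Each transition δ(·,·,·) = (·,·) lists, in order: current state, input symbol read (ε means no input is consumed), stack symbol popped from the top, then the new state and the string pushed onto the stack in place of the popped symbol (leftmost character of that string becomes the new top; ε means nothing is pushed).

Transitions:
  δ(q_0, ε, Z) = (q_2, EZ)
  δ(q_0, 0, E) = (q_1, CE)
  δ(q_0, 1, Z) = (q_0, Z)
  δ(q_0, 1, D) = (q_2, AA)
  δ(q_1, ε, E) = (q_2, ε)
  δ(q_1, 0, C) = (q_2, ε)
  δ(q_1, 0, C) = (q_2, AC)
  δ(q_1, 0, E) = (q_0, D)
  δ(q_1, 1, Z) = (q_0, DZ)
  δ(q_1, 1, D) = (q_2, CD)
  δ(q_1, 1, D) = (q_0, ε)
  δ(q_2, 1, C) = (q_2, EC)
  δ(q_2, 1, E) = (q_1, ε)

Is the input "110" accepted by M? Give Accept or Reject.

No computation consumes all input and reaches a final state.

Reject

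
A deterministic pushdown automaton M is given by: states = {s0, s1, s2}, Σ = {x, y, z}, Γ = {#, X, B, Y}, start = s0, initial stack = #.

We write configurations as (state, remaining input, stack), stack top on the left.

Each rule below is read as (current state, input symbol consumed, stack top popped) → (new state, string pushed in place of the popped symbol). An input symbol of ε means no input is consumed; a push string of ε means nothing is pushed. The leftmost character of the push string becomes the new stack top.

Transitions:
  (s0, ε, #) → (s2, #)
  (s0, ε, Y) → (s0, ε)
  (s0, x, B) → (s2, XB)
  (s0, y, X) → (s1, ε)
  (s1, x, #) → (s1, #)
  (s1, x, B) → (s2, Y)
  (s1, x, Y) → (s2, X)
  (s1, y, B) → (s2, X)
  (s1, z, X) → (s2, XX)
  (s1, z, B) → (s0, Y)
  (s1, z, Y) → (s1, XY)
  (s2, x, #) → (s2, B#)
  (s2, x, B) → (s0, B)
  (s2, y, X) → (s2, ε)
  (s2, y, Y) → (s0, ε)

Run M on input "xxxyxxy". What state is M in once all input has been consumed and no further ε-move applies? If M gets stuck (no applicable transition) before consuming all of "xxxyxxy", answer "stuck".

(s0, xxxyxxy, #) ⊢ (s2, xxxyxxy, #) ⊢ (s2, xxyxxy, B#) ⊢ (s0, xyxxy, B#) ⊢ (s2, yxxy, XB#) ⊢ (s2, xxy, B#) ⊢ (s0, xy, B#) ⊢ (s2, y, XB#) ⊢ (s2, ε, B#)
All input consumed; M is in state s2.

s2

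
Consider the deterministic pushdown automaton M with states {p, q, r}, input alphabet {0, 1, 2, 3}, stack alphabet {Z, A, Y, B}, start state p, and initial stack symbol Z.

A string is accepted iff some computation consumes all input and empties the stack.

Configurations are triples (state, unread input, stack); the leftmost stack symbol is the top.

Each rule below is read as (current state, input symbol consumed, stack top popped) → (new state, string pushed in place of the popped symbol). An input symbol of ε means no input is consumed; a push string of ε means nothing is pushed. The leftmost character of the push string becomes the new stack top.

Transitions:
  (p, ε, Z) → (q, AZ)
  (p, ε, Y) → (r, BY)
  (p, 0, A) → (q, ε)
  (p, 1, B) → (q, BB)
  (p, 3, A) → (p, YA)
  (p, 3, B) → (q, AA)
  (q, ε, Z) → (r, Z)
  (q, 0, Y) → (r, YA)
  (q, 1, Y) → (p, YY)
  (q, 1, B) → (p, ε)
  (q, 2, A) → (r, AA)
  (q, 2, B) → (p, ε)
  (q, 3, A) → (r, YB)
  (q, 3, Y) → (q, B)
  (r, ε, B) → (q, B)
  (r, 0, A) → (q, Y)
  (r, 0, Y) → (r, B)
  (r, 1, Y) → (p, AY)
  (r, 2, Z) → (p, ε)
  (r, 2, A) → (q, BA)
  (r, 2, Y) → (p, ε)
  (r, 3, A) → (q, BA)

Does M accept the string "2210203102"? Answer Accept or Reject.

Accept

(p, 2210203102, Z) ⊢ (q, 2210203102, AZ) ⊢ (r, 210203102, AAZ) ⊢ (q, 10203102, BAAZ) ⊢ (p, 0203102, AAZ) ⊢ (q, 203102, AZ) ⊢ (r, 03102, AAZ) ⊢ (q, 3102, YAZ) ⊢ (q, 102, BAZ) ⊢ (p, 02, AZ) ⊢ (q, 2, Z) ⊢ (r, 2, Z) ⊢ (p, ε, ε)
All input consumed and the stack is empty.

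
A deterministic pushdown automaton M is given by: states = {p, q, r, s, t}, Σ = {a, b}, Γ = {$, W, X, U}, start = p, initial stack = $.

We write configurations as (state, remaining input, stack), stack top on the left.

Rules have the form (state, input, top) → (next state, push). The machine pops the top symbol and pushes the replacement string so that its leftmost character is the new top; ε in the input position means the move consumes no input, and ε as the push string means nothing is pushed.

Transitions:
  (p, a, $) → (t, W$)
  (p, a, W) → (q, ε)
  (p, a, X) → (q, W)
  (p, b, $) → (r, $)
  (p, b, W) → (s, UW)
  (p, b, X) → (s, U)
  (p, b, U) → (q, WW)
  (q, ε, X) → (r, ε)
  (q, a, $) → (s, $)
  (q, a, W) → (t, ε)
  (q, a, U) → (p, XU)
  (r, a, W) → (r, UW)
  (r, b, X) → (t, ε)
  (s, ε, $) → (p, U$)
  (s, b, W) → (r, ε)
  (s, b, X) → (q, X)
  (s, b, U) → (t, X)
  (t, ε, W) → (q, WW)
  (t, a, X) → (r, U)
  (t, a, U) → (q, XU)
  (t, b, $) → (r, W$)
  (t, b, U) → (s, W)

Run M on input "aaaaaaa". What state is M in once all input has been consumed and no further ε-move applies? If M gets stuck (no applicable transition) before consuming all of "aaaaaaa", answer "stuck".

q

(p, aaaaaaa, $) ⊢ (t, aaaaaa, W$) ⊢ (q, aaaaaa, WW$) ⊢ (t, aaaaa, W$) ⊢ (q, aaaaa, WW$) ⊢ (t, aaaa, W$) ⊢ (q, aaaa, WW$) ⊢ (t, aaa, W$) ⊢ (q, aaa, WW$) ⊢ (t, aa, W$) ⊢ (q, aa, WW$) ⊢ (t, a, W$) ⊢ (q, a, WW$) ⊢ (t, ε, W$) ⊢ (q, ε, WW$)
All input consumed; M is in state q.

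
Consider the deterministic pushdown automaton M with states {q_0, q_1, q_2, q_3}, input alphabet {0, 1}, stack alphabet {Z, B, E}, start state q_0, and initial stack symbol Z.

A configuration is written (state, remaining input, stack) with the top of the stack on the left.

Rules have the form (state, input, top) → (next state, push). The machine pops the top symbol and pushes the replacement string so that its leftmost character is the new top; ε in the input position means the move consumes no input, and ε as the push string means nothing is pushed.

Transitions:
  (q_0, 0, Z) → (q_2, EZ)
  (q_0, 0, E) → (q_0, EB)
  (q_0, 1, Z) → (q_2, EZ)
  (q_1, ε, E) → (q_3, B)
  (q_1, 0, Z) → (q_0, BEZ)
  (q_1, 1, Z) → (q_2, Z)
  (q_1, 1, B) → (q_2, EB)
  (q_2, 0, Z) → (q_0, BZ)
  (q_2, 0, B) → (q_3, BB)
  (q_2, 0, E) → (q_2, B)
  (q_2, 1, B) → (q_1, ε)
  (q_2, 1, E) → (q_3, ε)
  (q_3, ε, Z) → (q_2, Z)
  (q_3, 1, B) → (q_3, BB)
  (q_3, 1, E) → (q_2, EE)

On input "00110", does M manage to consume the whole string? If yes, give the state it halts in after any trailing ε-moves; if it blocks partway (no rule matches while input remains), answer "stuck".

(q_0, 00110, Z) ⊢ (q_2, 0110, EZ) ⊢ (q_2, 110, BZ) ⊢ (q_1, 10, Z) ⊢ (q_2, 0, Z) ⊢ (q_0, ε, BZ)
All input consumed; M is in state q_0.

q_0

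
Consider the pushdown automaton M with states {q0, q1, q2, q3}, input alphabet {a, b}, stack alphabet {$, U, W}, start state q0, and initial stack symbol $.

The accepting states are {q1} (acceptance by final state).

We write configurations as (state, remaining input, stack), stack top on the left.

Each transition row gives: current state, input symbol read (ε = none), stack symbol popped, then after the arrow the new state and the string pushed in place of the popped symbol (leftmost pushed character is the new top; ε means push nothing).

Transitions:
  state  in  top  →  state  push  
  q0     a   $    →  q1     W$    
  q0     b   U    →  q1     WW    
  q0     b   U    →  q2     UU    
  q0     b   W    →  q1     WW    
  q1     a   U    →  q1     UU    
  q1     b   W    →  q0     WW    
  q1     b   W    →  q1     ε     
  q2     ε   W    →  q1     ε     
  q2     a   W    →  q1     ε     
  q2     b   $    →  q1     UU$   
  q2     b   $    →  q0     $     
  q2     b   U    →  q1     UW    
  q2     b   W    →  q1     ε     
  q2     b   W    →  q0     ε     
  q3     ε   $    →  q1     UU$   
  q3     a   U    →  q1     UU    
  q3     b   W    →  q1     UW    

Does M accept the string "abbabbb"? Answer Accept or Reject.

No computation consumes all input and reaches a final state.

Reject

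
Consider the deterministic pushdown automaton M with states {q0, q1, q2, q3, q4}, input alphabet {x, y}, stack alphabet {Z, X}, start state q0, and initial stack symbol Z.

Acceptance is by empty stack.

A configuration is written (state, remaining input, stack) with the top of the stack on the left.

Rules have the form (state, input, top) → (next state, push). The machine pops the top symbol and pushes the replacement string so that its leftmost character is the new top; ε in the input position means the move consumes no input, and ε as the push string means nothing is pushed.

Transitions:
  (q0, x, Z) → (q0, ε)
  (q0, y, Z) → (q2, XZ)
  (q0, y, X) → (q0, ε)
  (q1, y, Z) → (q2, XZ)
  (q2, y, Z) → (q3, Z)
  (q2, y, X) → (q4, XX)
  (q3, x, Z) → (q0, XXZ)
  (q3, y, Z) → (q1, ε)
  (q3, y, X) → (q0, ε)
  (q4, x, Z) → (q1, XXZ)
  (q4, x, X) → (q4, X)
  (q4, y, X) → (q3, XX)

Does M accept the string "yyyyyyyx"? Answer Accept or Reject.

(q0, yyyyyyyx, Z) ⊢ (q2, yyyyyyx, XZ) ⊢ (q4, yyyyyx, XXZ) ⊢ (q3, yyyyx, XXXZ) ⊢ (q0, yyyx, XXZ) ⊢ (q0, yyx, XZ) ⊢ (q0, yx, Z) ⊢ (q2, x, XZ)
No transition applies at (q2, x, XZ); input not fully consumed.

Reject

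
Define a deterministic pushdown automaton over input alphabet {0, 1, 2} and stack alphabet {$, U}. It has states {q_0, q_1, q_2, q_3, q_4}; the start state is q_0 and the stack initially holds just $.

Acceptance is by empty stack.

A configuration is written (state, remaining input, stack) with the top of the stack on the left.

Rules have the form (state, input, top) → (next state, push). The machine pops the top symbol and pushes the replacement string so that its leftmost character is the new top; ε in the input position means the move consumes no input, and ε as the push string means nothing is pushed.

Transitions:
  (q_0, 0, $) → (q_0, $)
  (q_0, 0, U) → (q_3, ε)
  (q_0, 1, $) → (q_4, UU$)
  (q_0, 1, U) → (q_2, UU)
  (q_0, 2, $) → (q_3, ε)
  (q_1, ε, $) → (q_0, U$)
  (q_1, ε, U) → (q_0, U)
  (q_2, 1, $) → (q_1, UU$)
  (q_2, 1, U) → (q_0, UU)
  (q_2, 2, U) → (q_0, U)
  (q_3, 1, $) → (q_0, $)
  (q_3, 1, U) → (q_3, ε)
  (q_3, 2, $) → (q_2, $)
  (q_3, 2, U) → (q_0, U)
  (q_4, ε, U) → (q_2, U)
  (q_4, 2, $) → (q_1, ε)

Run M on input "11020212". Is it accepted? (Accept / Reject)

(q_0, 11020212, $)
  read 1, top $: go to q_4, push UU$ → (q_4, 1020212, UU$)
  ε-move, top U: go to q_2, push U → (q_2, 1020212, UU$)
  read 1, top U: go to q_0, push UU → (q_0, 020212, UUU$)
  read 0, top U: go to q_3, push ε → (q_3, 20212, UU$)
  read 2, top U: go to q_0, push U → (q_0, 0212, UU$)
  read 0, top U: go to q_3, push ε → (q_3, 212, U$)
  read 2, top U: go to q_0, push U → (q_0, 12, U$)
  read 1, top U: go to q_2, push UU → (q_2, 2, UU$)
  read 2, top U: go to q_0, push U → (q_0, ε, UU$)
All input consumed; stack is UU$, not empty, and no further ε-move applies.

Reject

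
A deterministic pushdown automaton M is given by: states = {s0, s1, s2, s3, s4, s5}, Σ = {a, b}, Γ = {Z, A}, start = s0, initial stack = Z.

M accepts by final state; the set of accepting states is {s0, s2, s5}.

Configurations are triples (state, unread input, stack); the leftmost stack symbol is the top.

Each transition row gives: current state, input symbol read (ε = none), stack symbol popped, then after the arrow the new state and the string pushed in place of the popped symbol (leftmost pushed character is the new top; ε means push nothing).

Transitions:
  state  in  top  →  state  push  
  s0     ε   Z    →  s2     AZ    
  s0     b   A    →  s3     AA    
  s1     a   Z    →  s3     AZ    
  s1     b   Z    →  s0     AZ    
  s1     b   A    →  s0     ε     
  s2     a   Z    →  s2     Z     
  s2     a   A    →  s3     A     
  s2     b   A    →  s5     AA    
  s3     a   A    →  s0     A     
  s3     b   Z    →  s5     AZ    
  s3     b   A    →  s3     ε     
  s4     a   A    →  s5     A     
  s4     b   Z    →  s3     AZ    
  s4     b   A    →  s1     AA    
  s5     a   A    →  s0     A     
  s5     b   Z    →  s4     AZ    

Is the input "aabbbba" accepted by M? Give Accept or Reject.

(s0, aabbbba, Z)
  ε-move, top Z: go to s2, push AZ → (s2, aabbbba, AZ)
  read a, top A: go to s3, push A → (s3, abbbba, AZ)
  read a, top A: go to s0, push A → (s0, bbbba, AZ)
  read b, top A: go to s3, push AA → (s3, bbba, AAZ)
  read b, top A: go to s3, push ε → (s3, bba, AZ)
  read b, top A: go to s3, push ε → (s3, ba, Z)
  read b, top Z: go to s5, push AZ → (s5, a, AZ)
  read a, top A: go to s0, push A → (s0, ε, AZ)
All input consumed; state s0 ∈ F.

Accept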